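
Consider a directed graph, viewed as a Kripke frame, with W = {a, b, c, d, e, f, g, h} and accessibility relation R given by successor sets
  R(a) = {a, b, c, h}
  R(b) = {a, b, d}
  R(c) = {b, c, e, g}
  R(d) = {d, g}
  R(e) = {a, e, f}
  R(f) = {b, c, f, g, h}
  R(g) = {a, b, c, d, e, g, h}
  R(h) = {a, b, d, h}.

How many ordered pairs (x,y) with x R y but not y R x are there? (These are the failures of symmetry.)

Enumerating: (a,c), (b,d), (c,b), (c,e), (e,a), (e,f), (f,b), (f,c), (f,g), (f,h), (g,a), (g,b), (g,e), (g,h), (h,b), (h,d).

16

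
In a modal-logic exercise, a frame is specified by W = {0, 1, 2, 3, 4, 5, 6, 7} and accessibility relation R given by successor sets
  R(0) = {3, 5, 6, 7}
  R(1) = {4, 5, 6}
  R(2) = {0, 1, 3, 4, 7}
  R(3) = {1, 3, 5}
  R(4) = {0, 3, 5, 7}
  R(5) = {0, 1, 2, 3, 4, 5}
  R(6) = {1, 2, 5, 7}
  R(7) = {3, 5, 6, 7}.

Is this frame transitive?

No

Transitive: no — 0 R 3 and 3 R 1, but not 0 R 1.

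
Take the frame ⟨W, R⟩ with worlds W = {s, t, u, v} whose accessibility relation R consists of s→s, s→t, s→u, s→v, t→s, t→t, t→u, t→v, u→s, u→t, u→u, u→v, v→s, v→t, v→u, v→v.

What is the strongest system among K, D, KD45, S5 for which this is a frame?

S5

Serial (axiom D): yes — every world has a successor (e.g. s R s).
Euclidean (axiom 5): yes — any two successors of a common world are R-related.
Transitive (axiom 4): yes — every two-step R-path is closed by a direct edge.
Reflexive (axiom T): yes — every world is R-related to itself.
So F validates K, D, KD45, S5. The strongest is S5.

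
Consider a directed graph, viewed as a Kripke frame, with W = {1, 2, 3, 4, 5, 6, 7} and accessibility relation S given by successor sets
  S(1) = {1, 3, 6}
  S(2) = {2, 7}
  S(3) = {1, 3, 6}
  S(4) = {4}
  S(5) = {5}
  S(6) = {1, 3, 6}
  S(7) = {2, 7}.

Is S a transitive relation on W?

Yes

Transitive: yes — every two-step S-path is closed by a direct edge.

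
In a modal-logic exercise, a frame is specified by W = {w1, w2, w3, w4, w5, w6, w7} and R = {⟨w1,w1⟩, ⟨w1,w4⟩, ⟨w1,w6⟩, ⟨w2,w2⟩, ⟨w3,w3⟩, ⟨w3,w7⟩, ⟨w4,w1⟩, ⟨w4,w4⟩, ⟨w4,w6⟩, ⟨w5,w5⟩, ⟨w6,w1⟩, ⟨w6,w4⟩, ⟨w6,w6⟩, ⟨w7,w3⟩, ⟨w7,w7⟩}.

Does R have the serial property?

Yes

Serial: yes — every world has a successor (e.g. w1 R w1).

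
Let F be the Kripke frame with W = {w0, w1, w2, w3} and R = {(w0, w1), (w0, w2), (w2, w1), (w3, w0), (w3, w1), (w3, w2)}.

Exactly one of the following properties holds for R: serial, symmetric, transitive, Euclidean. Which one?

transitive

Serial: no — w1 has no R-successor.
Symmetric: no — w0 R w1 but not w1 R w0.
Transitive: yes — every two-step R-path is closed by a direct edge.
Euclidean: no — w0 R w1 and w0 R w2, but not w1 R w2.
Only transitive holds.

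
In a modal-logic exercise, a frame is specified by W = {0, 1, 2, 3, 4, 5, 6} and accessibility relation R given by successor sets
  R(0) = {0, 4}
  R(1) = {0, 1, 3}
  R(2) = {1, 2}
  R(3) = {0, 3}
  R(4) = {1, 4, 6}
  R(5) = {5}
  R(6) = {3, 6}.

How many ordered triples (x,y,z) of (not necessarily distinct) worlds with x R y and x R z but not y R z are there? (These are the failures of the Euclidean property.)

11

Enumerating: (0,4,0), (1,0,1), (1,0,3), (1,3,1), (2,1,2), (3,0,3), (4,1,4), (4,1,6), (4,6,1), (4,6,4), (6,3,6).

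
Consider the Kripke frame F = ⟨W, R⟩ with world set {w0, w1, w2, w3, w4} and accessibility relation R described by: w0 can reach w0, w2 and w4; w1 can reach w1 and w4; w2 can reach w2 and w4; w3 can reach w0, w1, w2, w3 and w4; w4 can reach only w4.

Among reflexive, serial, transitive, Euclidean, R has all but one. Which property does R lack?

Euclidean

Reflexive: yes — every world is R-related to itself.
Serial: yes — every world has a successor (e.g. w0 R w0).
Transitive: yes — every two-step R-path is closed by a direct edge.
Euclidean: no — w0 R w4 and w0 R w2, but not w4 R w2.
Only Euclidean fails.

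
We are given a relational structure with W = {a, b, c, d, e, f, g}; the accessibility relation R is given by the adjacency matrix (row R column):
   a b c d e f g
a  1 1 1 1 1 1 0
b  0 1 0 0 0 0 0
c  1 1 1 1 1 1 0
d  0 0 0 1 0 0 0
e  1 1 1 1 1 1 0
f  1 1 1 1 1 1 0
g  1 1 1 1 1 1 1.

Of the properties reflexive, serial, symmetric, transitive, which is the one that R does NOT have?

Reflexive: yes — every world is R-related to itself.
Serial: yes — every world has a successor (e.g. a R a).
Symmetric: no — a R b but not b R a.
Transitive: yes — every two-step R-path is closed by a direct edge.
Only symmetric fails.

symmetric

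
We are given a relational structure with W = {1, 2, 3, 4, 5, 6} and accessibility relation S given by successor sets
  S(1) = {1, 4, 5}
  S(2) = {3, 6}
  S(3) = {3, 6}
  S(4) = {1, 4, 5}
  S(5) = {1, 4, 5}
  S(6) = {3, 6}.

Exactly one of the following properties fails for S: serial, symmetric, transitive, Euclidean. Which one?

Serial: yes — every world has a successor (e.g. 1 S 1).
Symmetric: no — 2 S 3 but not 3 S 2.
Transitive: yes — every two-step S-path is closed by a direct edge.
Euclidean: yes — any two successors of a common world are S-related.
Only symmetric fails.

symmetric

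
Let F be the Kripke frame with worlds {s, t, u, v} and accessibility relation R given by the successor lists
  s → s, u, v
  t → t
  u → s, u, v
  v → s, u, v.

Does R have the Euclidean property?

Euclidean: yes — any two successors of a common world are R-related.

Yes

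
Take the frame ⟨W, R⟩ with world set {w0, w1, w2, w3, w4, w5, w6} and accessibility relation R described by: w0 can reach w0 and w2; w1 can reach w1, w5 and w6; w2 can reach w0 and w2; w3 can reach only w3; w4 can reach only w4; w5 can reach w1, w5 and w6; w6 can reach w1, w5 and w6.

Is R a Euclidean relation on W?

Yes

Euclidean: yes — any two successors of a common world are R-related.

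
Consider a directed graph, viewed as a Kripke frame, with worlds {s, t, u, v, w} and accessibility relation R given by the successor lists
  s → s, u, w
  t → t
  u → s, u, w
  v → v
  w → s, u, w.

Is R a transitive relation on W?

Yes

Transitive: yes — every two-step R-path is closed by a direct edge.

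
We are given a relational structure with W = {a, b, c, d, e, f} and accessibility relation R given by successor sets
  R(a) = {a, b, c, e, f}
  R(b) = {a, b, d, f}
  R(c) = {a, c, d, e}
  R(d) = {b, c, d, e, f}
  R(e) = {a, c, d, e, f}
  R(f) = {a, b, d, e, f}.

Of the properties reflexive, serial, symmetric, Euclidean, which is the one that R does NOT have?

Reflexive: yes — every world is R-related to itself.
Serial: yes — every world has a successor (e.g. a R a).
Symmetric: yes — every pair in R has its reverse in R.
Euclidean: no — a R b and a R c, but not b R c.
Only Euclidean fails.

Euclidean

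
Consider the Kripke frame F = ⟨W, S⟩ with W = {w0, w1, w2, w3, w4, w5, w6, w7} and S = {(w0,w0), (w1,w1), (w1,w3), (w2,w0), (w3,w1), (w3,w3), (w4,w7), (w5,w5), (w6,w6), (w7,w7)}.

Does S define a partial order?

No

Reflexive: no — w2 is not related to itself.
Transitive: yes — every two-step S-path is closed by a direct edge.
Antisymmetric: no — w1 S w3 and w3 S w1 with w1 ≠ w3.
So S is not a partial order.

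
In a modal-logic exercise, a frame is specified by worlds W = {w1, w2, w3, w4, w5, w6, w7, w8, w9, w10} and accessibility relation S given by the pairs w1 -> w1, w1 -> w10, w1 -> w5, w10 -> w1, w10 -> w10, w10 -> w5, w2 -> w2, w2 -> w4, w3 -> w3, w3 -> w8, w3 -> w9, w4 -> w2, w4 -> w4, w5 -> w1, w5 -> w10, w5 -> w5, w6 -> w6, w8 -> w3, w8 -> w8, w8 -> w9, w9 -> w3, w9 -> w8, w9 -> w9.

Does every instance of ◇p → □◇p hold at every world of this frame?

The schema 5 characterises exactly the Euclidean frames.
Euclidean: yes — any two successors of a common world are S-related.

Yes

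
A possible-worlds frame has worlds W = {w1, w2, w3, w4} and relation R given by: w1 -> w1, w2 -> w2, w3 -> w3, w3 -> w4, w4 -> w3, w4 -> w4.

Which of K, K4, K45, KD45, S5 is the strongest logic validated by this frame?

S5

Transitive (axiom 4): yes — every two-step R-path is closed by a direct edge.
Euclidean (axiom 5): yes — any two successors of a common world are R-related.
Serial (axiom D): yes — every world has a successor (e.g. w1 R w1).
Reflexive (axiom T): yes — every world is R-related to itself.
So F validates K, K4, K45, KD45, S5. The strongest is S5.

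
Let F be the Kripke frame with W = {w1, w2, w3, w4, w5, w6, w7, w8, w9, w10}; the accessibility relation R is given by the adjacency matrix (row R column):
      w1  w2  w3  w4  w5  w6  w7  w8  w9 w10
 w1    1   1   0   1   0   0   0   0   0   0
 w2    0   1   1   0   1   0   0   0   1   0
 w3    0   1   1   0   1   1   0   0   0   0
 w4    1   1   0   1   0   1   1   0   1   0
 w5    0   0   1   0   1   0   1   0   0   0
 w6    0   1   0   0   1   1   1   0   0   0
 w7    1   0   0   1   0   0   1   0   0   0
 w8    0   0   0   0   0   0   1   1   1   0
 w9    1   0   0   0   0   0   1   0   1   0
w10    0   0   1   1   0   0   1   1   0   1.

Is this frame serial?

Yes

Serial: yes — every world has a successor (e.g. w1 R w1).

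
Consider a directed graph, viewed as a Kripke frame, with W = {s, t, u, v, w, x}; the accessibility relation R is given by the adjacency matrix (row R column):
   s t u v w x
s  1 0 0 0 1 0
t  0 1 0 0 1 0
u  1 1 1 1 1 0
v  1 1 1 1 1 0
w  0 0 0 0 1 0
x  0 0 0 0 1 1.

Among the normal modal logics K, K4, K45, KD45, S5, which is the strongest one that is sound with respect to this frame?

K4

Transitive (axiom 4): yes — every two-step R-path is closed by a direct edge.
Euclidean (axiom 5): no — u R s and u R t, but not s R t.
Serial (axiom D): yes — every world has a successor (e.g. s R s).
Reflexive (axiom T): yes — every world is R-related to itself.
So F validates K, K4; K45 would additionally require R to be Euclidean. The strongest is K4.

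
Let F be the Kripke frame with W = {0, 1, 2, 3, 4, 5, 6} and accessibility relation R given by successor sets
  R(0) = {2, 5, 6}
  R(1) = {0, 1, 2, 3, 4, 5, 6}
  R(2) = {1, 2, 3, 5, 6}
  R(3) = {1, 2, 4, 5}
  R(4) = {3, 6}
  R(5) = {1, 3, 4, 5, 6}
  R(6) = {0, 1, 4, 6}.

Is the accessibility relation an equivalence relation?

No

Reflexive: no — 0 is not related to itself.
Symmetric: no — 0 R 2 but not 2 R 0.
Transitive: no — 0 R 2 and 2 R 1, but not 0 R 1.
So R is not an equivalence relation.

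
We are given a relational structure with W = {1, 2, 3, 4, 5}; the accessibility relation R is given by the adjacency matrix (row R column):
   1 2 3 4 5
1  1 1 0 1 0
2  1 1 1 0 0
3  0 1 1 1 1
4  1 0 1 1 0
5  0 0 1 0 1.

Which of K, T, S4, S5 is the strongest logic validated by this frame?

Reflexive (axiom T): yes — every world is R-related to itself.
Transitive (axiom 4): no — 1 R 2 and 2 R 3, but not 1 R 3.
Euclidean (axiom 5): no — 1 R 2 and 1 R 4, but not 2 R 4.
So F validates K, T; S4 would additionally require R to be transitive. The strongest is T.

T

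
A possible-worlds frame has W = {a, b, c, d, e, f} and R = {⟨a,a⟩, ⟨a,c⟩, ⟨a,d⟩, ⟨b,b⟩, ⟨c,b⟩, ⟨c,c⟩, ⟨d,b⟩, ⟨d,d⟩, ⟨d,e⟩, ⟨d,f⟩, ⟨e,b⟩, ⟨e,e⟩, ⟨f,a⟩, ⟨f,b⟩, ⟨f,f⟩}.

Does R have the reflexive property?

Reflexive: yes — every world is R-related to itself.

Yes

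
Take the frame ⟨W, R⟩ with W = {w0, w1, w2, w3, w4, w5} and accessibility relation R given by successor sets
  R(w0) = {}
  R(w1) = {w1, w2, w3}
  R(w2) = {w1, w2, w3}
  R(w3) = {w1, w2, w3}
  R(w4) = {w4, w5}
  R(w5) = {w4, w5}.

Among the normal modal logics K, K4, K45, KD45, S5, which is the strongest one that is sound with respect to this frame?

Transitive (axiom 4): yes — every two-step R-path is closed by a direct edge.
Euclidean (axiom 5): yes — any two successors of a common world are R-related.
Serial (axiom D): no — w0 has no R-successor.
Reflexive (axiom T): no — w0 is not related to itself.
So F validates K, K4, K45; KD45 would additionally require R to be serial. The strongest is K45.

K45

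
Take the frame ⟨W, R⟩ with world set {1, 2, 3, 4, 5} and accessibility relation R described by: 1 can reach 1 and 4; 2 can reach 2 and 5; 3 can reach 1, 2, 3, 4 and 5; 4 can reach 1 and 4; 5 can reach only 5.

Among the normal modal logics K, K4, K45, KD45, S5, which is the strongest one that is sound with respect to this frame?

Transitive (axiom 4): yes — every two-step R-path is closed by a direct edge.
Euclidean (axiom 5): no — 3 R 1 and 3 R 2, but not 1 R 2.
Serial (axiom D): yes — every world has a successor (e.g. 1 R 1).
Reflexive (axiom T): yes — every world is R-related to itself.
So F validates K, K4; K45 would additionally require R to be Euclidean. The strongest is K4.

K4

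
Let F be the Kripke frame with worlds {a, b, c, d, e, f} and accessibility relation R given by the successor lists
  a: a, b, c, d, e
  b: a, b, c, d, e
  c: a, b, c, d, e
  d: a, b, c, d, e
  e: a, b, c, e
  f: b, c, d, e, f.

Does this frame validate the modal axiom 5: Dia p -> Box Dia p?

By correspondence theory, 5 is valid on a frame iff R is Euclidean.
Euclidean: no — a R e and a R d, but not e R d.

No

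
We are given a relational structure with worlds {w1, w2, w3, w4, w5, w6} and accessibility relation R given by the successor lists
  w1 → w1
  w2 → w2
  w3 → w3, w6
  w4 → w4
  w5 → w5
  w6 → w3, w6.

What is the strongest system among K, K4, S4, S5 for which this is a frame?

Transitive (axiom 4): yes — every two-step R-path is closed by a direct edge.
Reflexive (axiom T): yes — every world is R-related to itself.
Euclidean (axiom 5): yes — any two successors of a common world are R-related.
So F validates K, K4, S4, S5. The strongest is S5.

S5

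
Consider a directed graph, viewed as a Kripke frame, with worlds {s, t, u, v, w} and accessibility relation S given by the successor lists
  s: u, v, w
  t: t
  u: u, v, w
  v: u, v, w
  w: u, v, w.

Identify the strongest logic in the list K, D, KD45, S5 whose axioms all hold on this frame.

KD45

Serial (axiom D): yes — every world has a successor (e.g. s S u).
Euclidean (axiom 5): yes — any two successors of a common world are S-related.
Transitive (axiom 4): yes — every two-step S-path is closed by a direct edge.
Reflexive (axiom T): no — s is not related to itself.
So F validates K, D, KD45; S5 would additionally require S to be reflexive. The strongest is KD45.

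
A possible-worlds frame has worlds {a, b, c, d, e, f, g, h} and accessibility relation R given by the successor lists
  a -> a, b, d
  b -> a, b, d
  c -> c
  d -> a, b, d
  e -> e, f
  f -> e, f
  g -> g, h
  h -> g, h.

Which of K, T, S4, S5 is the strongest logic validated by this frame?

Reflexive (axiom T): yes — every world is R-related to itself.
Transitive (axiom 4): yes — every two-step R-path is closed by a direct edge.
Euclidean (axiom 5): yes — any two successors of a common world are R-related.
So F validates K, T, S4, S5. The strongest is S5.

S5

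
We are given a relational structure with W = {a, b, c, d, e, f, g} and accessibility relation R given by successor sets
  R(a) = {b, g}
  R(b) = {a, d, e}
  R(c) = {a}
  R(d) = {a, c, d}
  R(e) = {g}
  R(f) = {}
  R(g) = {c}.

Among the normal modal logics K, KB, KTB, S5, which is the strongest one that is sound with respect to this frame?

Symmetric (axiom B): no — a R g but not g R a.
Reflexive (axiom T): no — a is not related to itself.
Euclidean (axiom 5): no — a R b and a R g, but not b R g.
So F validates K; KB would additionally require R to be symmetric. The strongest is K.

K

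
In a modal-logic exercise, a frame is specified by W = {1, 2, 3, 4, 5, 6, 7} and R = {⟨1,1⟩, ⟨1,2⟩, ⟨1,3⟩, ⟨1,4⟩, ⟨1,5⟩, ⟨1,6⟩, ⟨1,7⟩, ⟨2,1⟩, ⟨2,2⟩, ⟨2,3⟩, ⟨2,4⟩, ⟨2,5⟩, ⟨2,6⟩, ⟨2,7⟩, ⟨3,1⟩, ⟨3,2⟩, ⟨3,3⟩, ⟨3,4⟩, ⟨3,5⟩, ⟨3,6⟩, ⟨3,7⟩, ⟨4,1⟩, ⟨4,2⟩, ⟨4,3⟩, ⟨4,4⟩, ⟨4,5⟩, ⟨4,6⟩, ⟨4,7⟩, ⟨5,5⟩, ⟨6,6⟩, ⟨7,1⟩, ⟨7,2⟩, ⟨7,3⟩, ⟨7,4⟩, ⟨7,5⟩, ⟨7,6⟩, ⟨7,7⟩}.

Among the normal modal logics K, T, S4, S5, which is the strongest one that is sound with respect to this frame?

Reflexive (axiom T): yes — every world is R-related to itself.
Transitive (axiom 4): yes — every two-step R-path is closed by a direct edge.
Euclidean (axiom 5): no — 1 R 5 and 1 R 2, but not 5 R 2.
So F validates K, T, S4; S5 would additionally require R to be Euclidean. The strongest is S4.

S4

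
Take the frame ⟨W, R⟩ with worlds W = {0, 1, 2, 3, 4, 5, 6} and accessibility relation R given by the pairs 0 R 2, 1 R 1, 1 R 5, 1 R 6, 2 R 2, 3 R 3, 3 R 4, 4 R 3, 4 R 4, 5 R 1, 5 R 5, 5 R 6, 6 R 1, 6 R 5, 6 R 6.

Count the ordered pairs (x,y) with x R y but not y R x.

Enumerating: (0,2).

1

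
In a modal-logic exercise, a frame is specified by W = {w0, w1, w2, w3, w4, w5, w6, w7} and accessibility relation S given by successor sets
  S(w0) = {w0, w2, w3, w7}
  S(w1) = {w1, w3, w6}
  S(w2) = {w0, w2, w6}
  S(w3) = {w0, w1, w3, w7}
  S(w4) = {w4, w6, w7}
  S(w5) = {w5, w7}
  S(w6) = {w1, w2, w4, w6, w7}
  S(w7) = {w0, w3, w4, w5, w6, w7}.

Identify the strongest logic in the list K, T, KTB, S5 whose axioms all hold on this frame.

Reflexive (axiom T): yes — every world is S-related to itself.
Symmetric (axiom B): yes — every pair in S has its reverse in S.
Euclidean (axiom 5): no — w0 S w2 and w0 S w3, but not w2 S w3.
So F validates K, T, KTB; S5 would additionally require S to be Euclidean. The strongest is KTB.

KTB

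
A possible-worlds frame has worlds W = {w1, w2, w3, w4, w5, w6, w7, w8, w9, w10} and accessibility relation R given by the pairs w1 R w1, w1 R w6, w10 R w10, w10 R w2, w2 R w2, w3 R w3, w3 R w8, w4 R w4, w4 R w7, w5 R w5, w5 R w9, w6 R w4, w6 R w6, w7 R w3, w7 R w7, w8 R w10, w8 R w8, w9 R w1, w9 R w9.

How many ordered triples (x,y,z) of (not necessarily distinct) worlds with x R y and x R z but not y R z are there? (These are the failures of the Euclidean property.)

9

Enumerating: (w1,w6,w1), (w10,w2,w10), (w3,w8,w3), (w4,w7,w4), (w5,w9,w5), (w6,w4,w6), (w7,w3,w7), (w8,w10,w8), (w9,w1,w9).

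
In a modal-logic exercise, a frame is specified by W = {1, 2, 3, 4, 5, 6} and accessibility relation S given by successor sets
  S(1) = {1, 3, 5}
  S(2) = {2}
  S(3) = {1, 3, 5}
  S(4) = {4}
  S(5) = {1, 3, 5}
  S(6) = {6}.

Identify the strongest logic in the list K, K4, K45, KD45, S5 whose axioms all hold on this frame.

Transitive (axiom 4): yes — every two-step S-path is closed by a direct edge.
Euclidean (axiom 5): yes — any two successors of a common world are S-related.
Serial (axiom D): yes — every world has a successor (e.g. 1 S 1).
Reflexive (axiom T): yes — every world is S-related to itself.
So F validates K, K4, K45, KD45, S5. The strongest is S5.

S5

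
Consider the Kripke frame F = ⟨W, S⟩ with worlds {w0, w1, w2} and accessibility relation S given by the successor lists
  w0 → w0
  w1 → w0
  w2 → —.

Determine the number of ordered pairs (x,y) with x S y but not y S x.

Enumerating: (w1,w0).

1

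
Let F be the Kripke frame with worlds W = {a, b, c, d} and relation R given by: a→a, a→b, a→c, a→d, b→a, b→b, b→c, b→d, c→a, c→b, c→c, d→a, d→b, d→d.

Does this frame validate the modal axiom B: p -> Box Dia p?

Axiom B corresponds to the accessibility relation being symmetric.
Symmetric: yes — every pair in R has its reverse in R.

Yes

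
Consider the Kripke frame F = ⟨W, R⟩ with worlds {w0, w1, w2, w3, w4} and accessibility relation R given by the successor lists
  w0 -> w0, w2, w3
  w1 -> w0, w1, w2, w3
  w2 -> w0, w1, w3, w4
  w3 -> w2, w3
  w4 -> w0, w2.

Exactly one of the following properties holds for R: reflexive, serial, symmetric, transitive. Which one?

Reflexive: no — w2 is not related to itself.
Serial: yes — every world has a successor (e.g. w0 R w0).
Symmetric: no — w0 R w3 but not w3 R w0.
Transitive: no — w0 R w2 and w2 R w1, but not w0 R w1.
Only serial holds.

serial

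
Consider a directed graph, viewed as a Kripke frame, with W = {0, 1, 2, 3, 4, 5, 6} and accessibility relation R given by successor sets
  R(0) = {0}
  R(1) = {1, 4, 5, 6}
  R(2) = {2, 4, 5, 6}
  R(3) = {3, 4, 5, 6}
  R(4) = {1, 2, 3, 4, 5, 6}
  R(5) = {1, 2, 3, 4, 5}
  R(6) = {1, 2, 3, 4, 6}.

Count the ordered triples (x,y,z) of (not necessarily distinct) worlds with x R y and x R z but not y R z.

26

Enumerating: (1,5,6), (1,6,5), (2,5,6), (2,6,5), (3,5,6), (3,6,5), (4,1,2), (4,1,3), (4,2,1), (4,2,3), (4,3,1), (4,3,2), … and 14 more.
Total: 26.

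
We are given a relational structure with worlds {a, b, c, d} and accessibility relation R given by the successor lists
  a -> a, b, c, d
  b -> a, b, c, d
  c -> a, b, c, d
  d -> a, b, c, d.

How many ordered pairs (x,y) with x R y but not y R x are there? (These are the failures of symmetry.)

R is symmetric; there are no such tuples.

0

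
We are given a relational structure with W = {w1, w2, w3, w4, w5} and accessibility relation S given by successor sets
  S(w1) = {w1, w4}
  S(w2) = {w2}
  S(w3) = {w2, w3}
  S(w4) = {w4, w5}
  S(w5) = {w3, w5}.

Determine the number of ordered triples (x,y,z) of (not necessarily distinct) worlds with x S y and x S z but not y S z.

Enumerating: (w1,w4,w1), (w3,w2,w3), (w4,w5,w4), (w5,w3,w5).

4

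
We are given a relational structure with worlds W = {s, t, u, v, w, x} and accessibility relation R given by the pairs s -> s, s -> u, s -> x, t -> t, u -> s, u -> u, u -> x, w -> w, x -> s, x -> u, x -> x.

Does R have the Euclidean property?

Euclidean: yes — any two successors of a common world are R-related.

Yes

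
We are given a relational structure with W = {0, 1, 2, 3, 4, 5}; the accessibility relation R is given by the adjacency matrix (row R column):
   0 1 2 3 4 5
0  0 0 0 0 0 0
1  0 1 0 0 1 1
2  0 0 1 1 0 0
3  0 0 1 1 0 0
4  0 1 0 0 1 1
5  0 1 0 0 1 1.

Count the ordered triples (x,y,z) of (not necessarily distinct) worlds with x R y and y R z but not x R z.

0

R is transitive; there are no such tuples.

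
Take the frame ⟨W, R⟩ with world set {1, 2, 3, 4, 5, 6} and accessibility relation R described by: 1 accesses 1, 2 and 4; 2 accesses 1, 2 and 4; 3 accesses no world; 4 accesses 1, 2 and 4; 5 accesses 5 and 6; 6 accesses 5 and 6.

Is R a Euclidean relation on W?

Yes

Euclidean: yes — any two successors of a common world are R-related.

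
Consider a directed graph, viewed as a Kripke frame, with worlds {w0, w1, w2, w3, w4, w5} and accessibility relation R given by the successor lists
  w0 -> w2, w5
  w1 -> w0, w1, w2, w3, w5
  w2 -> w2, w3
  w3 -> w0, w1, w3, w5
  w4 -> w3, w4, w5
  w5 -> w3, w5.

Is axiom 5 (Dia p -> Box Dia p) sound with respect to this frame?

No

The schema 5 characterises exactly the Euclidean frames.
Euclidean: no — w0 R w2 and w0 R w5, but not w2 R w5.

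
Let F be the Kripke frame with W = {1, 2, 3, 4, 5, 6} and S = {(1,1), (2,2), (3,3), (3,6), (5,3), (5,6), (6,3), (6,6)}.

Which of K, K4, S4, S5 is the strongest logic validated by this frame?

Transitive (axiom 4): yes — every two-step S-path is closed by a direct edge.
Reflexive (axiom T): no — 4 is not related to itself.
Euclidean (axiom 5): yes — any two successors of a common world are S-related.
So F validates K, K4; S4 would additionally require S to be reflexive. The strongest is K4.

K4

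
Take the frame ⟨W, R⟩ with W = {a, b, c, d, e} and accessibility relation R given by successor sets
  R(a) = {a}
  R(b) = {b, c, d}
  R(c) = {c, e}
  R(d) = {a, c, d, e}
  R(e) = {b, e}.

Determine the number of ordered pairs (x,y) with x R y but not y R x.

7

Enumerating: (b,c), (b,d), (c,e), (d,a), (d,c), (d,e), (e,b).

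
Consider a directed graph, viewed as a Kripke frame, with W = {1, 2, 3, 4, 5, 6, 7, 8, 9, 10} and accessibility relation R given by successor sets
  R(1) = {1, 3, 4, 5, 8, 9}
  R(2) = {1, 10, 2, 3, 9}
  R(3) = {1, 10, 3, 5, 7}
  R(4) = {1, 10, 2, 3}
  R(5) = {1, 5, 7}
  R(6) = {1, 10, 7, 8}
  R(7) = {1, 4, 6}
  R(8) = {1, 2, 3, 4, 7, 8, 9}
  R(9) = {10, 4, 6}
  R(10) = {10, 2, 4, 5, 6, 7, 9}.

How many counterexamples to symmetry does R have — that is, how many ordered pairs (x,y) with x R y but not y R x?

Enumerating: (1,9), (10,5), (10,7), (2,1), (2,3), (2,9), (3,10), (3,5), (3,7), (4,2), (4,3), (5,7), … and 11 more.
Total: 23.

23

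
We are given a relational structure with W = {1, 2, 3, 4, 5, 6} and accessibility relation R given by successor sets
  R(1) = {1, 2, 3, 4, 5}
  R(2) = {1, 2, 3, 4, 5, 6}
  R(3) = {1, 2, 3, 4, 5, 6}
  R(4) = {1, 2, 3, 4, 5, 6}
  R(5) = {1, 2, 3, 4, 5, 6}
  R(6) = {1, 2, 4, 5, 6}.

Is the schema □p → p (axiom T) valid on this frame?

Yes

The schema T characterises exactly the reflexive frames.
Reflexive: yes — every world is R-related to itself.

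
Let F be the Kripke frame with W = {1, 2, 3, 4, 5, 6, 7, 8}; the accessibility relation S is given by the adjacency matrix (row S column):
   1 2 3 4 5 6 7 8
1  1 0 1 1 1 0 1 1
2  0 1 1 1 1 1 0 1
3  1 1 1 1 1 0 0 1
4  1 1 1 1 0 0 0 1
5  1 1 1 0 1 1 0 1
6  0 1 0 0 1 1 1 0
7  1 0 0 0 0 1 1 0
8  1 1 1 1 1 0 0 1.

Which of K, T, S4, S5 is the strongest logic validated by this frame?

Reflexive (axiom T): yes — every world is S-related to itself.
Transitive (axiom 4): no — 1 S 3 and 3 S 2, but not 1 S 2.
Euclidean (axiom 5): no — 1 S 3 and 1 S 7, but not 3 S 7.
So F validates K, T; S4 would additionally require S to be transitive. The strongest is T.

T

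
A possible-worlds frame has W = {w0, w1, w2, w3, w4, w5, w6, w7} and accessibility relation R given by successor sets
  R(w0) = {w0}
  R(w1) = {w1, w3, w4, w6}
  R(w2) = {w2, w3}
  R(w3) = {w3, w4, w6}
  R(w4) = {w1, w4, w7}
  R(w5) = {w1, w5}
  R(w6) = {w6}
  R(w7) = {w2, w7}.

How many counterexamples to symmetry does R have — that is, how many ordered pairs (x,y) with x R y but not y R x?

Enumerating: (w1,w3), (w1,w6), (w2,w3), (w3,w4), (w3,w6), (w4,w7), (w5,w1), (w7,w2).

8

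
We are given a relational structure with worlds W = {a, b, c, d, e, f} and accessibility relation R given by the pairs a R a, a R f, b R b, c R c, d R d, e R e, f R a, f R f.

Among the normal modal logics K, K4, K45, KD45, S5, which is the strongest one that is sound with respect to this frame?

Transitive (axiom 4): yes — every two-step R-path is closed by a direct edge.
Euclidean (axiom 5): yes — any two successors of a common world are R-related.
Serial (axiom D): yes — every world has a successor (e.g. a R a).
Reflexive (axiom T): yes — every world is R-related to itself.
So F validates K, K4, K45, KD45, S5. The strongest is S5.

S5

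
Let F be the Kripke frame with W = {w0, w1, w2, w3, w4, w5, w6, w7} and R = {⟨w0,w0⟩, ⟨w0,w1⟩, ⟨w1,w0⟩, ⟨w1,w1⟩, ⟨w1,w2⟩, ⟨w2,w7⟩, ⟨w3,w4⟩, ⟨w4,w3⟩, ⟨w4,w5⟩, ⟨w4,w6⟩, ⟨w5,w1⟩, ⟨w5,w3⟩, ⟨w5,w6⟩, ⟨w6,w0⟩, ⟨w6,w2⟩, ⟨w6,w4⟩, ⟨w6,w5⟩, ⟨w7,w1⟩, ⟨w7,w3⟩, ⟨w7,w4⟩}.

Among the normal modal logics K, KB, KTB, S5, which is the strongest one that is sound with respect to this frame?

K

Symmetric (axiom B): no — w1 R w2 but not w2 R w1.
Reflexive (axiom T): no — w2 is not related to itself.
Euclidean (axiom 5): no — w1 R w0 and w1 R w2, but not w0 R w2.
So F validates K; KB would additionally require R to be symmetric. The strongest is K.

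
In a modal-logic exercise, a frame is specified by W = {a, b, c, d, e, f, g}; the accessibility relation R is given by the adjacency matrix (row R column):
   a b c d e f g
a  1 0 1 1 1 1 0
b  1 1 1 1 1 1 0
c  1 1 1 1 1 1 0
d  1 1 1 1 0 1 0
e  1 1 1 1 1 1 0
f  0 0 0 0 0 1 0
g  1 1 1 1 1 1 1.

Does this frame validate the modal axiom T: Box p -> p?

Yes

Axiom T corresponds to the accessibility relation being reflexive.
Reflexive: yes — every world is R-related to itself.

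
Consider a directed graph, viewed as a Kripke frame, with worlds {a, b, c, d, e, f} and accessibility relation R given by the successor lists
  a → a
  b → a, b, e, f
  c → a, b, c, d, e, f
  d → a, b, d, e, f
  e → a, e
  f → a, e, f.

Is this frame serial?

Yes

Serial: yes — every world has a successor (e.g. a R a).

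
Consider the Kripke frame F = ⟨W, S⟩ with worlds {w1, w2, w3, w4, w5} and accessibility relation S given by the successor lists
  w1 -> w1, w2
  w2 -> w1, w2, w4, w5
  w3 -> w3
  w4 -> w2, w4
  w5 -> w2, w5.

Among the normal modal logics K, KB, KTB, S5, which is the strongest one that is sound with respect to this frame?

KTB

Symmetric (axiom B): yes — every pair in S has its reverse in S.
Reflexive (axiom T): yes — every world is S-related to itself.
Euclidean (axiom 5): no — w2 S w1 and w2 S w4, but not w1 S w4.
So F validates K, KB, KTB; S5 would additionally require S to be Euclidean. The strongest is KTB.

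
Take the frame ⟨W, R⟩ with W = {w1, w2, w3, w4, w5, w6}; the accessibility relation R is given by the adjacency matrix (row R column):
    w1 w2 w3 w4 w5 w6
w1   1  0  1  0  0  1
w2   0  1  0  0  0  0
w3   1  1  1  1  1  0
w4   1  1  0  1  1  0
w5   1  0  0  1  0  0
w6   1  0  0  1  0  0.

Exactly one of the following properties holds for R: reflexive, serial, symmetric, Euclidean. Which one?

Reflexive: no — w5 is not related to itself.
Serial: yes — every world has a successor (e.g. w1 R w1).
Symmetric: no — w3 R w2 but not w2 R w3.
Euclidean: no — w1 R w3 and w1 R w6, but not w3 R w6.
Only serial holds.

serial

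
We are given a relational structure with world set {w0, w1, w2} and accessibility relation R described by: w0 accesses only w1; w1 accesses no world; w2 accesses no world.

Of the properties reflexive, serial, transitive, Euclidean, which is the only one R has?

transitive

Reflexive: no — w0 is not related to itself.
Serial: no — w1 has no R-successor.
Transitive: yes — every two-step R-path is closed by a direct edge.
Euclidean: no — w0 R w1 and w0 R w1, but not w1 R w1.
Only transitive holds.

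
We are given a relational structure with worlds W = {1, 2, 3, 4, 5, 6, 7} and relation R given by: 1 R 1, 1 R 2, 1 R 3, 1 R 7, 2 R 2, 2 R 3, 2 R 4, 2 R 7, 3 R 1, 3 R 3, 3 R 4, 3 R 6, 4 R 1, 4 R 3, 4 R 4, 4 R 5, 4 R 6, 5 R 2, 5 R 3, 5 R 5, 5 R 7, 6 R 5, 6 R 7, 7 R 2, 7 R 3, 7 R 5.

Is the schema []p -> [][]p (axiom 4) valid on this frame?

No

The schema 4 characterises exactly the transitive frames.
Transitive: no — 1 R 2 and 2 R 4, but not 1 R 4.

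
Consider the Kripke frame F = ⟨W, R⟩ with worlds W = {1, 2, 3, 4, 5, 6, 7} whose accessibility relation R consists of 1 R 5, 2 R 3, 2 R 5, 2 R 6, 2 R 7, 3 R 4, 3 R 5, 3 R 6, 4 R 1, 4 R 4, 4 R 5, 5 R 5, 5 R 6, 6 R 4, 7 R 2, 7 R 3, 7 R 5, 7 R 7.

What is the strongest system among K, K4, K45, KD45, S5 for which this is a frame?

Transitive (axiom 4): no — 1 R 5 and 5 R 6, but not 1 R 6.
Euclidean (axiom 5): no — 2 R 3 and 2 R 7, but not 3 R 7.
Serial (axiom D): yes — every world has a successor (e.g. 1 R 5).
Reflexive (axiom T): no — 1 is not related to itself.
So F validates K; K4 would additionally require R to be transitive. The strongest is K.

K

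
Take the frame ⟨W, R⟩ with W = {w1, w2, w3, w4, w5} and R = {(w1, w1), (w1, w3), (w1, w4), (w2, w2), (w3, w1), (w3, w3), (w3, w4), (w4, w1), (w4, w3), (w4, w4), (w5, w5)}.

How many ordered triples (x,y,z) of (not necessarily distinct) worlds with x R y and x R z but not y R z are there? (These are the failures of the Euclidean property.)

R is Euclidean; there are no such tuples.

0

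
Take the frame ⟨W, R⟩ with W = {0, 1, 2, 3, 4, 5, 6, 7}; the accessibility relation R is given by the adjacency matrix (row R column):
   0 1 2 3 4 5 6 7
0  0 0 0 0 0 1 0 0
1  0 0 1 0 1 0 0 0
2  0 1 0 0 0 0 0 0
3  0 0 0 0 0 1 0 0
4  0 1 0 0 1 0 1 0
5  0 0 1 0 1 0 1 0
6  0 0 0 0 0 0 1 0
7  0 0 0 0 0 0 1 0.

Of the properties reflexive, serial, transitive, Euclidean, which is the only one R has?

Reflexive: no — 0 is not related to itself.
Serial: yes — every world has a successor (e.g. 0 R 5).
Transitive: no — 0 R 5 and 5 R 2, but not 0 R 2.
Euclidean: no — 1 R 2 and 1 R 4, but not 2 R 4.
Only serial holds.

serial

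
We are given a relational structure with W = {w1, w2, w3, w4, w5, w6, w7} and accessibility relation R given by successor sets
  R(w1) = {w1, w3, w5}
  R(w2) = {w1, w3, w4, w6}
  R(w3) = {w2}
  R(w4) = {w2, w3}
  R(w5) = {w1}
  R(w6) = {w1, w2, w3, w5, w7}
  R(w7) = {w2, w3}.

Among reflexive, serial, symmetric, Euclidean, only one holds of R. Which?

serial

Reflexive: no — w2 is not related to itself.
Serial: yes — every world has a successor (e.g. w1 R w1).
Symmetric: no — w1 R w3 but not w3 R w1.
Euclidean: no — w1 R w3 and w1 R w5, but not w3 R w5.
Only serial holds.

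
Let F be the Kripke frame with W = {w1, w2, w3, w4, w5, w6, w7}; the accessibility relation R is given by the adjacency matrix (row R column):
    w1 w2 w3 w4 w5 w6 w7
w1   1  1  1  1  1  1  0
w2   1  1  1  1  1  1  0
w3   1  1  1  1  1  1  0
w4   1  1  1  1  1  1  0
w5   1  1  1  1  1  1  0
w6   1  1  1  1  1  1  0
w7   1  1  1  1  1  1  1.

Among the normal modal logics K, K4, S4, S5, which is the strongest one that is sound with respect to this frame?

S4

Transitive (axiom 4): yes — every two-step R-path is closed by a direct edge.
Reflexive (axiom T): yes — every world is R-related to itself.
Euclidean (axiom 5): no — w7 R w1 and w7 R w7, but not w1 R w7.
So F validates K, K4, S4; S5 would additionally require R to be Euclidean. The strongest is S4.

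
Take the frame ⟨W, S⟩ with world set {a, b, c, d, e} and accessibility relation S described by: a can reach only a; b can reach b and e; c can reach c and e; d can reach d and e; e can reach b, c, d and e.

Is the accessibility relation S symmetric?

Symmetric: yes — every pair in S has its reverse in S.

Yes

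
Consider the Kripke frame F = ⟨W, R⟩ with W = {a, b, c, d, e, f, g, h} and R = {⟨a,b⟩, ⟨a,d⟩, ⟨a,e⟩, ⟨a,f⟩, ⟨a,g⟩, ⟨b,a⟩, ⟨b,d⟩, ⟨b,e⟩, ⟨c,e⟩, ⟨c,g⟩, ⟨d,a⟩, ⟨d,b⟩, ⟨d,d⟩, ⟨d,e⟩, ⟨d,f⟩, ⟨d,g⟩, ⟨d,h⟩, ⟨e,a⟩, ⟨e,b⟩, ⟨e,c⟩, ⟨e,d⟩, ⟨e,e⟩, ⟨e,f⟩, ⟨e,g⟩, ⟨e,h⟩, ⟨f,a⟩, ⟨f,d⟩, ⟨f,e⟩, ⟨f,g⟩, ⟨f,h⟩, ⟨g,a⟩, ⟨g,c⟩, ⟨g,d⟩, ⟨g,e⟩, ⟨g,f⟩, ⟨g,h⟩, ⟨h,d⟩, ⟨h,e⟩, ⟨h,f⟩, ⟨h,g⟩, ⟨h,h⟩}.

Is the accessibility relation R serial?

Serial: yes — every world has a successor (e.g. a R b).

Yes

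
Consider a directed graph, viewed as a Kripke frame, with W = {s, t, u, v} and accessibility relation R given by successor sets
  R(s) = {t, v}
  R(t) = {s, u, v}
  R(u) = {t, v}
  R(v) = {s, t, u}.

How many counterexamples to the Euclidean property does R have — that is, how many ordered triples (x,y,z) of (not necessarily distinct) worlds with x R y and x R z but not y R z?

Enumerating: (s,t,t), (s,v,v), (t,s,s), (t,s,u), (t,u,s), (t,u,u), (t,v,v), (u,t,t), (u,v,v), (v,s,s), (v,s,u), (v,t,t), (v,u,s), (v,u,u).

14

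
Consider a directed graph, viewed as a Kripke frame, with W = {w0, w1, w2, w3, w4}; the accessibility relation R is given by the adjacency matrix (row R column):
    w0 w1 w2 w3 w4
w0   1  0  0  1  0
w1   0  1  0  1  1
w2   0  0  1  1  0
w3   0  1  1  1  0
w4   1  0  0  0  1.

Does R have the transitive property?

No

Transitive: no — w0 R w3 and w3 R w1, but not w0 R w1.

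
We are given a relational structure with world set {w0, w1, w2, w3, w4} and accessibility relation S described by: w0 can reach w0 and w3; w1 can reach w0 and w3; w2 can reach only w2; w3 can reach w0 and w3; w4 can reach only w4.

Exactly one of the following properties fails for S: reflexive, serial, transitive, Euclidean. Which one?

reflexive

Reflexive: no — w1 is not related to itself.
Serial: yes — every world has a successor (e.g. w0 S w0).
Transitive: yes — every two-step S-path is closed by a direct edge.
Euclidean: yes — any two successors of a common world are S-related.
Only reflexive fails.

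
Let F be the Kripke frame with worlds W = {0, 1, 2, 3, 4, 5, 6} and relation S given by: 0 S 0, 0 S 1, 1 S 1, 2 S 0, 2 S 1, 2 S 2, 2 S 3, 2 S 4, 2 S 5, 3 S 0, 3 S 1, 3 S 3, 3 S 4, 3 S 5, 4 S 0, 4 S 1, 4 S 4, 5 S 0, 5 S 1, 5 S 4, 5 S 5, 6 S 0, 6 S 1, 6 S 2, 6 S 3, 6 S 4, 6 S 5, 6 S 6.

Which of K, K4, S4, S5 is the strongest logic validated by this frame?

S4

Transitive (axiom 4): yes — every two-step S-path is closed by a direct edge.
Reflexive (axiom T): yes — every world is S-related to itself.
Euclidean (axiom 5): no — 2 S 0 and 2 S 3, but not 0 S 3.
So F validates K, K4, S4; S5 would additionally require S to be Euclidean. The strongest is S4.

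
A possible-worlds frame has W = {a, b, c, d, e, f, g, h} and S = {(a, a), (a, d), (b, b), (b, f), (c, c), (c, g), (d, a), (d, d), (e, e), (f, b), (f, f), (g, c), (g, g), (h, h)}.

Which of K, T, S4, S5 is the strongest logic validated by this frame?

Reflexive (axiom T): yes — every world is S-related to itself.
Transitive (axiom 4): yes — every two-step S-path is closed by a direct edge.
Euclidean (axiom 5): yes — any two successors of a common world are S-related.
So F validates K, T, S4, S5. The strongest is S5.

S5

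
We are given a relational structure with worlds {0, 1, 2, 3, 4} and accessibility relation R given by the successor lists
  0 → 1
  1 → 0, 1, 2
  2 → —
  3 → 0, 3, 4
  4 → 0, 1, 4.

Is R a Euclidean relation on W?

No

Euclidean: no — 1 R 0 and 1 R 2, but not 0 R 2.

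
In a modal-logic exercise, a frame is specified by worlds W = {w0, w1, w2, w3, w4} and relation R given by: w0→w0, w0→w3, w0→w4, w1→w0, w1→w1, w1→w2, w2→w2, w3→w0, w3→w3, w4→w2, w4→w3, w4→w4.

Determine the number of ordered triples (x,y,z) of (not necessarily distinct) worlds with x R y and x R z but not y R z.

Enumerating: (w0,w3,w4), (w0,w4,w0), (w1,w0,w1), (w1,w0,w2), (w1,w2,w0), (w1,w2,w1), (w4,w2,w3), (w4,w2,w4), (w4,w3,w2), (w4,w3,w4).

10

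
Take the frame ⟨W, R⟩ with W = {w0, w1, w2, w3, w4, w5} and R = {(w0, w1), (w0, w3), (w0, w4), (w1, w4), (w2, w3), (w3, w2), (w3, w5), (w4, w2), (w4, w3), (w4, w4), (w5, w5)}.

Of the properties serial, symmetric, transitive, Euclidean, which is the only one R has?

Serial: yes — every world has a successor (e.g. w0 R w1).
Symmetric: no — w0 R w1 but not w1 R w0.
Transitive: no — w0 R w3 and w3 R w2, but not w0 R w2.
Euclidean: no — w0 R w1 and w0 R w3, but not w1 R w3.
Only serial holds.

serial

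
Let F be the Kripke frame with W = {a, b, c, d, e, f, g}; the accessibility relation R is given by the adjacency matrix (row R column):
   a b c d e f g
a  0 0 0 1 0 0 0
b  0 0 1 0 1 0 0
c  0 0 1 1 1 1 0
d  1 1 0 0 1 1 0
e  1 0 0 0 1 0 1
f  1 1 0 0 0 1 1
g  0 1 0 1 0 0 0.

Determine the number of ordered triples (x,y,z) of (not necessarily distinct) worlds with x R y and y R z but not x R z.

Enumerating: (a,d,a), (a,d,b), (a,d,e), (a,d,f), (b,c,d), (b,c,f), (b,e,a), (b,e,g), (c,d,a), (c,d,b), (c,e,a), (c,e,g), … and 19 more.
Total: 31.

31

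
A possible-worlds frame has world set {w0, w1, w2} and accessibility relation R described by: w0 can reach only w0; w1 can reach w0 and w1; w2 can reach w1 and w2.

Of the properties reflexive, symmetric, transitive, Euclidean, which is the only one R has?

Reflexive: yes — every world is R-related to itself.
Symmetric: no — w1 R w0 but not w0 R w1.
Transitive: no — w2 R w1 and w1 R w0, but not w2 R w0.
Euclidean: no — w1 R w0 and w1 R w1, but not w0 R w1.
Only reflexive holds.

reflexive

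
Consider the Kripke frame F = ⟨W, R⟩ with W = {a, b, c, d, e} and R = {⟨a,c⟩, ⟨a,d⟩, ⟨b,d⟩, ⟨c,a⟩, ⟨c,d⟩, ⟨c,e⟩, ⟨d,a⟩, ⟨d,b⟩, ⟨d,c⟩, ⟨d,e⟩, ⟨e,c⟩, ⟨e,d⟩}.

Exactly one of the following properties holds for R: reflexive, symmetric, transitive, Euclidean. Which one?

symmetric

Reflexive: no — a is not related to itself.
Symmetric: yes — every pair in R has its reverse in R.
Transitive: no — a R c and c R e, but not a R e.
Euclidean: no — c R a and c R e, but not a R e.
Only symmetric holds.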